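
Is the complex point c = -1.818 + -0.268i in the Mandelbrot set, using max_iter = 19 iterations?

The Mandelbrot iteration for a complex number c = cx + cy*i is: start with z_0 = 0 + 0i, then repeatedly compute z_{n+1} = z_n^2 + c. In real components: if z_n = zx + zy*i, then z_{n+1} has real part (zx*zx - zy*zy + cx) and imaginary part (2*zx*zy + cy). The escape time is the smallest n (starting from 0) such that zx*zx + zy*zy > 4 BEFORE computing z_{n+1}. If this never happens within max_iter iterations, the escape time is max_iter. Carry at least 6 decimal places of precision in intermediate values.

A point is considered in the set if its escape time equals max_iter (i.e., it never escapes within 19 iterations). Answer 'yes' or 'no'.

Answer: no

Derivation:
z_0 = 0 + 0i, c = -1.8180 + -0.2680i
Iter 1: z = -1.8180 + -0.2680i, |z|^2 = 3.3769
Iter 2: z = 1.4153 + 0.7064i, |z|^2 = 2.5021
Iter 3: z = -0.3140 + 1.7317i, |z|^2 = 3.0973
Iter 4: z = -4.7181 + -1.3555i, |z|^2 = 24.0977
Escaped at iteration 4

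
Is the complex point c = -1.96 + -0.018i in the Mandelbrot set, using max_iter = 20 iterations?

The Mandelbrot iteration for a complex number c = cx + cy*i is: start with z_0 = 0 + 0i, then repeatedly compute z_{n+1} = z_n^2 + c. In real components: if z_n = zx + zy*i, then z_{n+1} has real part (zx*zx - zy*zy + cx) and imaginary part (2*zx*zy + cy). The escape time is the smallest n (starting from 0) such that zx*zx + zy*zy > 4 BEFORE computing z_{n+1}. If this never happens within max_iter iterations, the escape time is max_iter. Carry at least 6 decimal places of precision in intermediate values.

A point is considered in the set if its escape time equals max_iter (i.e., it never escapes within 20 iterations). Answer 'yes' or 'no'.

z_0 = 0 + 0i, c = -1.9600 + -0.0180i
Iter 1: z = -1.9600 + -0.0180i, |z|^2 = 3.8419
Iter 2: z = 1.8813 + 0.0526i, |z|^2 = 3.5420
Iter 3: z = 1.5764 + 0.1798i, |z|^2 = 2.5175
Iter 4: z = 0.4928 + 0.5488i, |z|^2 = 0.5440
Iter 5: z = -2.0182 + 0.5229i, |z|^2 = 4.3467
Escaped at iteration 5

Answer: no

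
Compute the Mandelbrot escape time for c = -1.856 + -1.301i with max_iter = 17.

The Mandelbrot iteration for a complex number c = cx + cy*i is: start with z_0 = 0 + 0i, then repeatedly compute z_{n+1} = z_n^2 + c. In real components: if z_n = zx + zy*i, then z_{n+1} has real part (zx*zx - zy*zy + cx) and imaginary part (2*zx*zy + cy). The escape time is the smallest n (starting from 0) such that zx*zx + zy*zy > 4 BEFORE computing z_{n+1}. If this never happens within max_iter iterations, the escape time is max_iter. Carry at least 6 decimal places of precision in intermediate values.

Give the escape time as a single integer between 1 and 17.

Answer: 1

Derivation:
z_0 = 0 + 0i, c = -1.8560 + -1.3010i
Iter 1: z = -1.8560 + -1.3010i, |z|^2 = 5.1373
Escaped at iteration 1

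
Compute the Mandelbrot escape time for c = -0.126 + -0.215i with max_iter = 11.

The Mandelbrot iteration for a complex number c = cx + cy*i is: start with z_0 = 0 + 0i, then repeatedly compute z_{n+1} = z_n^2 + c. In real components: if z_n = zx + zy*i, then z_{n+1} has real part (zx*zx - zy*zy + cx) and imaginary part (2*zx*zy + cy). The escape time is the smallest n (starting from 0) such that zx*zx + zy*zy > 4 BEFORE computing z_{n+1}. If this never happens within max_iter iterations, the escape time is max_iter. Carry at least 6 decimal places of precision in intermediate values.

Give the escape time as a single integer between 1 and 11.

z_0 = 0 + 0i, c = -0.1260 + -0.2150i
Iter 1: z = -0.1260 + -0.2150i, |z|^2 = 0.0621
Iter 2: z = -0.1563 + -0.1608i, |z|^2 = 0.0503
Iter 3: z = -0.1274 + -0.1647i, |z|^2 = 0.0434
Iter 4: z = -0.1369 + -0.1730i, |z|^2 = 0.0487
Iter 5: z = -0.1372 + -0.1676i, |z|^2 = 0.0469
Iter 6: z = -0.1353 + -0.1690i, |z|^2 = 0.0469
Iter 7: z = -0.1363 + -0.1693i, |z|^2 = 0.0472
Iter 8: z = -0.1361 + -0.1689i, |z|^2 = 0.0470
Iter 9: z = -0.1360 + -0.1690i, |z|^2 = 0.0471
Iter 10: z = -0.1361 + -0.1690i, |z|^2 = 0.0471

Answer: 11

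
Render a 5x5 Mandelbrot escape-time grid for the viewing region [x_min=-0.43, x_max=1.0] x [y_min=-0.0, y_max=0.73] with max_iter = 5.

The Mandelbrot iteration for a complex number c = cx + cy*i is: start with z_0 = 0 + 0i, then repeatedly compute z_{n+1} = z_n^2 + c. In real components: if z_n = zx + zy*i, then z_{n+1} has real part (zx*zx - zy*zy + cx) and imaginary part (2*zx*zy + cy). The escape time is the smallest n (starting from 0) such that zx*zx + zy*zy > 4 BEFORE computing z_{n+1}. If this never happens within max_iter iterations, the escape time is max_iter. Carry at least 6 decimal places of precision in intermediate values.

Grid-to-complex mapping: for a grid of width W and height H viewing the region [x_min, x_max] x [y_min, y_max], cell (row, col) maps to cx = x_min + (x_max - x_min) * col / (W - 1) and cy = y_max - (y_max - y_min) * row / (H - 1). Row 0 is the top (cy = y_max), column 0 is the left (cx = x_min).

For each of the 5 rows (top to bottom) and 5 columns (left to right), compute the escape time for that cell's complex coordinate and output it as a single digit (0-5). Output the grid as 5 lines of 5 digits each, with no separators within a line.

Answer: 55532
55532
55532
55542
55543

Derivation:
(row=0, col=0): c = -0.4300 + 0.7300i → escape time 5
(row=0, col=1): c = -0.0725 + 0.7300i → escape time 5
(row=0, col=2): c = 0.2850 + 0.7300i → escape time 5
(row=0, col=3): c = 0.6425 + 0.7300i → escape time 3
(row=0, col=4): c = 1.0000 + 0.7300i → escape time 2
(row=1, col=0): c = -0.4300 + 0.5475i → escape time 5
(row=1, col=1): c = -0.0725 + 0.5475i → escape time 5
(row=1, col=2): c = 0.2850 + 0.5475i → escape time 5
(row=1, col=3): c = 0.6425 + 0.5475i → escape time 3
(row=1, col=4): c = 1.0000 + 0.5475i → escape time 2
(row=2, col=0): c = -0.4300 + 0.3650i → escape time 5
(row=2, col=1): c = -0.0725 + 0.3650i → escape time 5
(row=2, col=2): c = 0.2850 + 0.3650i → escape time 5
(row=2, col=3): c = 0.6425 + 0.3650i → escape time 3
(row=2, col=4): c = 1.0000 + 0.3650i → escape time 2
(row=3, col=0): c = -0.4300 + 0.1825i → escape time 5
(row=3, col=1): c = -0.0725 + 0.1825i → escape time 5
(row=3, col=2): c = 0.2850 + 0.1825i → escape time 5
(row=3, col=3): c = 0.6425 + 0.1825i → escape time 4
(row=3, col=4): c = 1.0000 + 0.1825i → escape time 2
(row=4, col=0): c = -0.4300 + 0.0000i → escape time 5
(row=4, col=1): c = -0.0725 + 0.0000i → escape time 5
(row=4, col=2): c = 0.2850 + 0.0000i → escape time 5
(row=4, col=3): c = 0.6425 + 0.0000i → escape time 4
(row=4, col=4): c = 1.0000 + 0.0000i → escape time 3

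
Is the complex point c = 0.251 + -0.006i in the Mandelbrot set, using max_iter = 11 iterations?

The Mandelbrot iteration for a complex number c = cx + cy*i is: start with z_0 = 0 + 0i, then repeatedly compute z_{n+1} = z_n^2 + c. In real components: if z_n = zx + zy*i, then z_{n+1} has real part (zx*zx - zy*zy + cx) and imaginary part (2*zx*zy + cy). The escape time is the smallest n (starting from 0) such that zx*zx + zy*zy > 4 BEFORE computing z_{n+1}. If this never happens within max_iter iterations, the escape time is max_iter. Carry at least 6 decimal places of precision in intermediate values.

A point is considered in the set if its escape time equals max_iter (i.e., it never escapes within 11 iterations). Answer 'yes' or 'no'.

z_0 = 0 + 0i, c = 0.2510 + -0.0060i
Iter 1: z = 0.2510 + -0.0060i, |z|^2 = 0.0630
Iter 2: z = 0.3140 + -0.0090i, |z|^2 = 0.0987
Iter 3: z = 0.3495 + -0.0117i, |z|^2 = 0.1223
Iter 4: z = 0.3730 + -0.0141i, |z|^2 = 0.1393
Iter 5: z = 0.3899 + -0.0166i, |z|^2 = 0.1523
Iter 6: z = 0.4028 + -0.0189i, |z|^2 = 0.1626
Iter 7: z = 0.4129 + -0.0212i, |z|^2 = 0.1709
Iter 8: z = 0.4210 + -0.0235i, |z|^2 = 0.1778
Iter 9: z = 0.4277 + -0.0258i, |z|^2 = 0.1836
Iter 10: z = 0.4333 + -0.0281i, |z|^2 = 0.1885
Did not escape in 11 iterations → in set

Answer: yes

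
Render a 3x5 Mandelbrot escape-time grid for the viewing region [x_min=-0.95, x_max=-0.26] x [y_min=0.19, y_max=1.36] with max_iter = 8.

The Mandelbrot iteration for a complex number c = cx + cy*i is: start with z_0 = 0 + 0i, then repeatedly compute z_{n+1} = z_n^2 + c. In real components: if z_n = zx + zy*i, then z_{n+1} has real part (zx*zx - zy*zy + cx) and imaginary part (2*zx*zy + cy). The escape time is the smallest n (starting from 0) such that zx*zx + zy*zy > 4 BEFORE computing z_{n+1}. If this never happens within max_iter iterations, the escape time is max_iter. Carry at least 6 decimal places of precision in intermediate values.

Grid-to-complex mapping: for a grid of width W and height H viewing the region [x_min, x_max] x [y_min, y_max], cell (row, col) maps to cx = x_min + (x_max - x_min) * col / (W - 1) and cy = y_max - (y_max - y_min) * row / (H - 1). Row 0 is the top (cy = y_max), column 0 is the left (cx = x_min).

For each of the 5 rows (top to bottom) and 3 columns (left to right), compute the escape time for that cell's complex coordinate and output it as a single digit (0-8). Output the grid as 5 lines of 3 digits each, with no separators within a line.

Answer: 222
335
458
588
888

Derivation:
(row=0, col=0): c = -0.9500 + 1.3600i → escape time 2
(row=0, col=1): c = -0.6050 + 1.3600i → escape time 2
(row=0, col=2): c = -0.2600 + 1.3600i → escape time 2
(row=1, col=0): c = -0.9500 + 1.0675i → escape time 3
(row=1, col=1): c = -0.6050 + 1.0675i → escape time 3
(row=1, col=2): c = -0.2600 + 1.0675i → escape time 5
(row=2, col=0): c = -0.9500 + 0.7750i → escape time 4
(row=2, col=1): c = -0.6050 + 0.7750i → escape time 5
(row=2, col=2): c = -0.2600 + 0.7750i → escape time 8
(row=3, col=0): c = -0.9500 + 0.4825i → escape time 5
(row=3, col=1): c = -0.6050 + 0.4825i → escape time 8
(row=3, col=2): c = -0.2600 + 0.4825i → escape time 8
(row=4, col=0): c = -0.9500 + 0.1900i → escape time 8
(row=4, col=1): c = -0.6050 + 0.1900i → escape time 8
(row=4, col=2): c = -0.2600 + 0.1900i → escape time 8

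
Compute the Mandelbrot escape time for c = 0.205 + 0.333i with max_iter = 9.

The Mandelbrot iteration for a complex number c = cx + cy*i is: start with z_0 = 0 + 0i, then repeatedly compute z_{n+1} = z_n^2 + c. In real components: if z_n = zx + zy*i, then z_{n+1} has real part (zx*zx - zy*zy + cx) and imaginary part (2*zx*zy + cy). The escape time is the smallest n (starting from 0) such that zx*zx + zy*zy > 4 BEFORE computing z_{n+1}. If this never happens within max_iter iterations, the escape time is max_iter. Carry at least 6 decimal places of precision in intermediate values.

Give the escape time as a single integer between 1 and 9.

Answer: 9

Derivation:
z_0 = 0 + 0i, c = 0.2050 + 0.3330i
Iter 1: z = 0.2050 + 0.3330i, |z|^2 = 0.1529
Iter 2: z = 0.1361 + 0.4695i, |z|^2 = 0.2390
Iter 3: z = 0.0031 + 0.4608i, |z|^2 = 0.2124
Iter 4: z = -0.0074 + 0.3358i, |z|^2 = 0.1128
Iter 5: z = 0.0923 + 0.3281i, |z|^2 = 0.1161
Iter 6: z = 0.1059 + 0.3935i, |z|^2 = 0.1661
Iter 7: z = 0.0613 + 0.4163i, |z|^2 = 0.1771
Iter 8: z = 0.0354 + 0.3841i, |z|^2 = 0.1488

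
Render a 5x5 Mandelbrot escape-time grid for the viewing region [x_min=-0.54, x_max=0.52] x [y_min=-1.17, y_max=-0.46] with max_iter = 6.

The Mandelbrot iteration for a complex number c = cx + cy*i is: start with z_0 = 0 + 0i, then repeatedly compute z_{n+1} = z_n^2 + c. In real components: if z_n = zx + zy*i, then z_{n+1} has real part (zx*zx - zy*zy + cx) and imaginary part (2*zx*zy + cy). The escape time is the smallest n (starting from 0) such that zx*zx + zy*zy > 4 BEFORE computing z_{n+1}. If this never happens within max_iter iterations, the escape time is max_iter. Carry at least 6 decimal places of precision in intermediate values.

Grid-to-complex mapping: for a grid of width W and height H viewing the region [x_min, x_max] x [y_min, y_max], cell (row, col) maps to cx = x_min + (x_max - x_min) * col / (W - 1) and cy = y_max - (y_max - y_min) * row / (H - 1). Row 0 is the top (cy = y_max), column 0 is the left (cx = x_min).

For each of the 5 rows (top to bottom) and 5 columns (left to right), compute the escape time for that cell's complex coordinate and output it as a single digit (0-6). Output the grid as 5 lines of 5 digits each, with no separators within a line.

Answer: 66665
66664
56653
45642
34322

Derivation:
(row=0, col=0): c = -0.5400 + -0.4600i → escape time 6
(row=0, col=1): c = -0.2750 + -0.4600i → escape time 6
(row=0, col=2): c = -0.0100 + -0.4600i → escape time 6
(row=0, col=3): c = 0.2550 + -0.4600i → escape time 6
(row=0, col=4): c = 0.5200 + -0.4600i → escape time 5
(row=1, col=0): c = -0.5400 + -0.6375i → escape time 6
(row=1, col=1): c = -0.2750 + -0.6375i → escape time 6
(row=1, col=2): c = -0.0100 + -0.6375i → escape time 6
(row=1, col=3): c = 0.2550 + -0.6375i → escape time 6
(row=1, col=4): c = 0.5200 + -0.6375i → escape time 4
(row=2, col=0): c = -0.5400 + -0.8150i → escape time 5
(row=2, col=1): c = -0.2750 + -0.8150i → escape time 6
(row=2, col=2): c = -0.0100 + -0.8150i → escape time 6
(row=2, col=3): c = 0.2550 + -0.8150i → escape time 5
(row=2, col=4): c = 0.5200 + -0.8150i → escape time 3
(row=3, col=0): c = -0.5400 + -0.9925i → escape time 4
(row=3, col=1): c = -0.2750 + -0.9925i → escape time 5
(row=3, col=2): c = -0.0100 + -0.9925i → escape time 6
(row=3, col=3): c = 0.2550 + -0.9925i → escape time 4
(row=3, col=4): c = 0.5200 + -0.9925i → escape time 2
(row=4, col=0): c = -0.5400 + -1.1700i → escape time 3
(row=4, col=1): c = -0.2750 + -1.1700i → escape time 4
(row=4, col=2): c = -0.0100 + -1.1700i → escape time 3
(row=4, col=3): c = 0.2550 + -1.1700i → escape time 2
(row=4, col=4): c = 0.5200 + -1.1700i → escape time 2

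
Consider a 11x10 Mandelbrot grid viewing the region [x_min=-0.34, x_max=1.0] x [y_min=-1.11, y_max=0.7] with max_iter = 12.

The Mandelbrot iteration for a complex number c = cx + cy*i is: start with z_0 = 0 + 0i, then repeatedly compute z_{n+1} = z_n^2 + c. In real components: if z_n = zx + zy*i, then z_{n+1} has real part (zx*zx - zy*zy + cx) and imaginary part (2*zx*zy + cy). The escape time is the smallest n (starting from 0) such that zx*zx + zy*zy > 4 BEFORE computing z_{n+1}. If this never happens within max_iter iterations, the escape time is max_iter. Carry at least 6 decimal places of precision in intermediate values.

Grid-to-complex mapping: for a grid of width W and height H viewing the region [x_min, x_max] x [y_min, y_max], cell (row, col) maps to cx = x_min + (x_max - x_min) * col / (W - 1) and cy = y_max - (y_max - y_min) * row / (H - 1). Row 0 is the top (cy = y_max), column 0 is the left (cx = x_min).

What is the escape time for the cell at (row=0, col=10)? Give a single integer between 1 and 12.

z_0 = 0 + 0i, c = 1.0000 + 0.7000i
Iter 1: z = 1.0000 + 0.7000i, |z|^2 = 1.4900
Iter 2: z = 1.5100 + 2.1000i, |z|^2 = 6.6901
Escaped at iteration 2

Answer: 2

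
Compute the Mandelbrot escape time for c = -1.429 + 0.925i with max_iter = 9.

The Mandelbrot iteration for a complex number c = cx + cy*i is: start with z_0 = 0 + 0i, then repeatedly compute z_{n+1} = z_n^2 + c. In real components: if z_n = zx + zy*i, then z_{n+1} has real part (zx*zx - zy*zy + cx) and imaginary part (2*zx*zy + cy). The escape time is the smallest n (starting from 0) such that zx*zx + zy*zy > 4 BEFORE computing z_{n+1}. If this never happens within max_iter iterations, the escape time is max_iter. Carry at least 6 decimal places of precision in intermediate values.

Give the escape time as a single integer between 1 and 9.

z_0 = 0 + 0i, c = -1.4290 + 0.9250i
Iter 1: z = -1.4290 + 0.9250i, |z|^2 = 2.8977
Iter 2: z = -0.2426 + -1.7187i, |z|^2 = 3.0126
Iter 3: z = -4.3239 + 1.7588i, |z|^2 = 21.7897
Escaped at iteration 3

Answer: 3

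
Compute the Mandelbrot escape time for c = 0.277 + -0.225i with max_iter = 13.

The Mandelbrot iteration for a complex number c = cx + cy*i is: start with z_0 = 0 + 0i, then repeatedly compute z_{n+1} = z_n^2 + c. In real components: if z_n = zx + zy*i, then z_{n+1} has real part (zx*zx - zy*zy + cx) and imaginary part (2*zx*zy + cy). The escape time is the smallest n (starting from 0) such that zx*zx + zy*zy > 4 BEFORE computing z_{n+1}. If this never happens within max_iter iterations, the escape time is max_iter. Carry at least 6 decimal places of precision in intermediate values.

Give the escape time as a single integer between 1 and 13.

z_0 = 0 + 0i, c = 0.2770 + -0.2250i
Iter 1: z = 0.2770 + -0.2250i, |z|^2 = 0.1274
Iter 2: z = 0.3031 + -0.3497i, |z|^2 = 0.2141
Iter 3: z = 0.2466 + -0.4370i, |z|^2 = 0.2518
Iter 4: z = 0.1469 + -0.4405i, |z|^2 = 0.2156
Iter 5: z = 0.1045 + -0.3544i, |z|^2 = 0.1365
Iter 6: z = 0.1623 + -0.2991i, |z|^2 = 0.1158
Iter 7: z = 0.2139 + -0.3221i, |z|^2 = 0.1495
Iter 8: z = 0.2190 + -0.3628i, |z|^2 = 0.1796
Iter 9: z = 0.1933 + -0.3839i, |z|^2 = 0.1848
Iter 10: z = 0.1670 + -0.3735i, |z|^2 = 0.1674
Iter 11: z = 0.1654 + -0.3497i, |z|^2 = 0.1497
Iter 12: z = 0.1820 + -0.3407i, |z|^2 = 0.1492

Answer: 13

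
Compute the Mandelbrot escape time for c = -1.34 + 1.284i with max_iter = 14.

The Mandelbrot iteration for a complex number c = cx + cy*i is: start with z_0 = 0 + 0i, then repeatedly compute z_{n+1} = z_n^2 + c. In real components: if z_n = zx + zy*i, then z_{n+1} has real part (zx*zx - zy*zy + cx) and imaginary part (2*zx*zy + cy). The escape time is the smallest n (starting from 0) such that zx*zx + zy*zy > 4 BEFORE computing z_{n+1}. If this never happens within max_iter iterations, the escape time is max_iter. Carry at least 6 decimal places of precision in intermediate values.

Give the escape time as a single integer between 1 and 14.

Answer: 2

Derivation:
z_0 = 0 + 0i, c = -1.3400 + 1.2840i
Iter 1: z = -1.3400 + 1.2840i, |z|^2 = 3.4443
Iter 2: z = -1.1931 + -2.1571i, |z|^2 = 6.0765
Escaped at iteration 2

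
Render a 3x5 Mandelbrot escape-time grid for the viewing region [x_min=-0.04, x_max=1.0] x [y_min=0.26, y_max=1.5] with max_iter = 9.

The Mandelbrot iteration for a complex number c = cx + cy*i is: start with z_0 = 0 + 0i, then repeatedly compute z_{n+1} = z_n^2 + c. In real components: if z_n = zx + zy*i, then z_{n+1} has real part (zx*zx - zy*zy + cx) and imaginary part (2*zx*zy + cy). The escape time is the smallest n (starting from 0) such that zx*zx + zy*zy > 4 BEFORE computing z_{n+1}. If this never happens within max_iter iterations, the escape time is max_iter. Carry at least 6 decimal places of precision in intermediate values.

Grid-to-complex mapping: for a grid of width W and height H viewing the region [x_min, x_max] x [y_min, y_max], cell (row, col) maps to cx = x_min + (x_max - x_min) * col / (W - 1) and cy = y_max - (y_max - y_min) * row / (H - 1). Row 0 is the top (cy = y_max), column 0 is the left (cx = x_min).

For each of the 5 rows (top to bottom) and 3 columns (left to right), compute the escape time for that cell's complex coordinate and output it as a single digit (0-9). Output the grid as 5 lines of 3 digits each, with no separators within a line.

(row=0, col=0): c = -0.0400 + 1.5000i → escape time 2
(row=0, col=1): c = 0.4800 + 1.5000i → escape time 2
(row=0, col=2): c = 1.0000 + 1.5000i → escape time 2
(row=1, col=0): c = -0.0400 + 1.1900i → escape time 3
(row=1, col=1): c = 0.4800 + 1.1900i → escape time 2
(row=1, col=2): c = 1.0000 + 1.1900i → escape time 2
(row=2, col=0): c = -0.0400 + 0.8800i → escape time 9
(row=2, col=1): c = 0.4800 + 0.8800i → escape time 3
(row=2, col=2): c = 1.0000 + 0.8800i → escape time 2
(row=3, col=0): c = -0.0400 + 0.5700i → escape time 9
(row=3, col=1): c = 0.4800 + 0.5700i → escape time 5
(row=3, col=2): c = 1.0000 + 0.5700i → escape time 2
(row=4, col=0): c = -0.0400 + 0.2600i → escape time 9
(row=4, col=1): c = 0.4800 + 0.2600i → escape time 6
(row=4, col=2): c = 1.0000 + 0.2600i → escape time 2

Answer: 222
322
932
952
962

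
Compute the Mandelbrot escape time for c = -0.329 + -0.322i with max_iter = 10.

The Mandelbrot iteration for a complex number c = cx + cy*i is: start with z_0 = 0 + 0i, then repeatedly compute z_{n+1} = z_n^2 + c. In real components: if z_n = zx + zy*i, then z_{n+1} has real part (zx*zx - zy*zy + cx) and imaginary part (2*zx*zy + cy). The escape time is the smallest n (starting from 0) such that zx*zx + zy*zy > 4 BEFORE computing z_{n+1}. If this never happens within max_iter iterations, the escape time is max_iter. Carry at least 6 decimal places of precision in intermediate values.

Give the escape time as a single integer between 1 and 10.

z_0 = 0 + 0i, c = -0.3290 + -0.3220i
Iter 1: z = -0.3290 + -0.3220i, |z|^2 = 0.2119
Iter 2: z = -0.3244 + -0.1101i, |z|^2 = 0.1174
Iter 3: z = -0.2359 + -0.2505i, |z|^2 = 0.1184
Iter 4: z = -0.3361 + -0.2038i, |z|^2 = 0.1545
Iter 5: z = -0.2575 + -0.1850i, |z|^2 = 0.1005
Iter 6: z = -0.2969 + -0.2267i, |z|^2 = 0.1395
Iter 7: z = -0.2923 + -0.1874i, |z|^2 = 0.1205
Iter 8: z = -0.2787 + -0.2125i, |z|^2 = 0.1228
Iter 9: z = -0.2965 + -0.2036i, |z|^2 = 0.1293

Answer: 10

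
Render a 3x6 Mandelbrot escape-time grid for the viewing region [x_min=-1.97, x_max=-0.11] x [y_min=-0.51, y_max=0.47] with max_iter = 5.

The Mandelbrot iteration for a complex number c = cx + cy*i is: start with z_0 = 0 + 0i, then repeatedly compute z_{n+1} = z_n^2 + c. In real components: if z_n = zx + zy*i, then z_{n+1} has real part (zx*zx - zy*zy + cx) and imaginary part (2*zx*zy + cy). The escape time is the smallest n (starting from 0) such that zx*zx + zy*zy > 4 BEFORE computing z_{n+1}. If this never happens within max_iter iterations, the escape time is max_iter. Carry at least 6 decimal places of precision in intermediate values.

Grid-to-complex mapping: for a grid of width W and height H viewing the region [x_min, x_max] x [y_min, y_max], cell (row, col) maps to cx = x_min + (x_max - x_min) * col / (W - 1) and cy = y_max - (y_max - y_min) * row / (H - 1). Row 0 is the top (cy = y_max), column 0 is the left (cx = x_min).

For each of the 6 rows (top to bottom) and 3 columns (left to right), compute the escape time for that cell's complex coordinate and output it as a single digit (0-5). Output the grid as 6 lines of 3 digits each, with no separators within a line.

(row=0, col=0): c = -1.9700 + 0.4700i → escape time 1
(row=0, col=1): c = -1.0400 + 0.4700i → escape time 5
(row=0, col=2): c = -0.1100 + 0.4700i → escape time 5
(row=1, col=0): c = -1.9700 + 0.2740i → escape time 2
(row=1, col=1): c = -1.0400 + 0.2740i → escape time 5
(row=1, col=2): c = -0.1100 + 0.2740i → escape time 5
(row=2, col=0): c = -1.9700 + 0.0780i → escape time 4
(row=2, col=1): c = -1.0400 + 0.0780i → escape time 5
(row=2, col=2): c = -0.1100 + 0.0780i → escape time 5
(row=3, col=0): c = -1.9700 + -0.1180i → escape time 4
(row=3, col=1): c = -1.0400 + -0.1180i → escape time 5
(row=3, col=2): c = -0.1100 + -0.1180i → escape time 5
(row=4, col=0): c = -1.9700 + -0.3140i → escape time 2
(row=4, col=1): c = -1.0400 + -0.3140i → escape time 5
(row=4, col=2): c = -0.1100 + -0.3140i → escape time 5
(row=5, col=0): c = -1.9700 + -0.5100i → escape time 1
(row=5, col=1): c = -1.0400 + -0.5100i → escape time 5
(row=5, col=2): c = -0.1100 + -0.5100i → escape time 5

Answer: 155
255
455
455
255
155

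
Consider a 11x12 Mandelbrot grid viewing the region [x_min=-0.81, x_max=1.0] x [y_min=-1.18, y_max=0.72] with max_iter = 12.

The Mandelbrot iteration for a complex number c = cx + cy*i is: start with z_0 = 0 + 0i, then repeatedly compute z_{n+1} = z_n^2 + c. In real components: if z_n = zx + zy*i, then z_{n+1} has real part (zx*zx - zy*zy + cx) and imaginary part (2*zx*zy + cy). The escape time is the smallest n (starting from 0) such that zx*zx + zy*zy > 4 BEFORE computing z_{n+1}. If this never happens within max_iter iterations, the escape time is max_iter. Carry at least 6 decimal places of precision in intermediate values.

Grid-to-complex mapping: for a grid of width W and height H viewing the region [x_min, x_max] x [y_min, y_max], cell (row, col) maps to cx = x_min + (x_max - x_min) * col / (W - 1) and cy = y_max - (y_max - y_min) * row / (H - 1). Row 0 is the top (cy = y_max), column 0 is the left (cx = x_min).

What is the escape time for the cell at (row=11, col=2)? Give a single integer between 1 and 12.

Answer: 3

Derivation:
z_0 = 0 + 0i, c = -0.4480 + -1.1800i
Iter 1: z = -0.4480 + -1.1800i, |z|^2 = 1.5931
Iter 2: z = -1.6397 + -0.1227i, |z|^2 = 2.7037
Iter 3: z = 2.2255 + -0.7776i, |z|^2 = 5.5576
Escaped at iteration 3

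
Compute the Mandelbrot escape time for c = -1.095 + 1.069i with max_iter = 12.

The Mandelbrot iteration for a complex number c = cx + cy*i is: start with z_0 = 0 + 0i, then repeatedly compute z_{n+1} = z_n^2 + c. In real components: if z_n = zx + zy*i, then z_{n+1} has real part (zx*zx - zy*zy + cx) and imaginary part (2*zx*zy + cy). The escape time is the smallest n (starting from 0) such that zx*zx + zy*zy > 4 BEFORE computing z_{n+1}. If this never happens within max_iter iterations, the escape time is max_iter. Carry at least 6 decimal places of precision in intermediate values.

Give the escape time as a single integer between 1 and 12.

Answer: 3

Derivation:
z_0 = 0 + 0i, c = -1.0950 + 1.0690i
Iter 1: z = -1.0950 + 1.0690i, |z|^2 = 2.3418
Iter 2: z = -1.0387 + -1.2721i, |z|^2 = 2.6972
Iter 3: z = -1.6343 + 3.7118i, |z|^2 = 16.4482
Escaped at iteration 3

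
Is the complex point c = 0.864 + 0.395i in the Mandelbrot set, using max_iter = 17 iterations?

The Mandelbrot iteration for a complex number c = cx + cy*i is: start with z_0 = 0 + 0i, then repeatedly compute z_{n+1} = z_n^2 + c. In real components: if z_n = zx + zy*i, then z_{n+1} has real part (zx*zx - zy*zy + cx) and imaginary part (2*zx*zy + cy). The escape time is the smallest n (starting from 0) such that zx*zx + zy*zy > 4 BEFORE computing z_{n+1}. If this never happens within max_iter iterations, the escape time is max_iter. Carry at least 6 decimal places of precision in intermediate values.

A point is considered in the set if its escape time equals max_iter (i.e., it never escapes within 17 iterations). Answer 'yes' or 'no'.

Answer: no

Derivation:
z_0 = 0 + 0i, c = 0.8640 + 0.3950i
Iter 1: z = 0.8640 + 0.3950i, |z|^2 = 0.9025
Iter 2: z = 1.4545 + 1.0776i, |z|^2 = 3.2766
Iter 3: z = 1.8184 + 3.5296i, |z|^2 = 15.7642
Escaped at iteration 3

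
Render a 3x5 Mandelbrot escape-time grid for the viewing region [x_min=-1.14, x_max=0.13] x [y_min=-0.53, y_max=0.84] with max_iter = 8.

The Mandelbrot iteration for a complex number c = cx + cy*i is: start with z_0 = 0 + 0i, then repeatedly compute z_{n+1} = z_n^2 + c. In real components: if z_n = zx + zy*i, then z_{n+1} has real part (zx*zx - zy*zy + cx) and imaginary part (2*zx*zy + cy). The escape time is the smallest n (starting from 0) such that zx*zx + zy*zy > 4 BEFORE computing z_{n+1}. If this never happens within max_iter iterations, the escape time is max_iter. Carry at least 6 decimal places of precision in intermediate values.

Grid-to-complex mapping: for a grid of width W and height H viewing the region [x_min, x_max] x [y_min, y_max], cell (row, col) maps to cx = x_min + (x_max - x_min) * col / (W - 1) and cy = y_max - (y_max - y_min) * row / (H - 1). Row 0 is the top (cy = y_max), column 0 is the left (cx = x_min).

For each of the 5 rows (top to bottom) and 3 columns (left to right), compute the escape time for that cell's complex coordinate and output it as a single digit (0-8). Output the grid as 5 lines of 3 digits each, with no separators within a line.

Answer: 355
588
888
888
588

Derivation:
(row=0, col=0): c = -1.1400 + 0.8400i → escape time 3
(row=0, col=1): c = -0.5050 + 0.8400i → escape time 5
(row=0, col=2): c = 0.1300 + 0.8400i → escape time 5
(row=1, col=0): c = -1.1400 + 0.4975i → escape time 5
(row=1, col=1): c = -0.5050 + 0.4975i → escape time 8
(row=1, col=2): c = 0.1300 + 0.4975i → escape time 8
(row=2, col=0): c = -1.1400 + 0.1550i → escape time 8
(row=2, col=1): c = -0.5050 + 0.1550i → escape time 8
(row=2, col=2): c = 0.1300 + 0.1550i → escape time 8
(row=3, col=0): c = -1.1400 + -0.1875i → escape time 8
(row=3, col=1): c = -0.5050 + -0.1875i → escape time 8
(row=3, col=2): c = 0.1300 + -0.1875i → escape time 8
(row=4, col=0): c = -1.1400 + -0.5300i → escape time 5
(row=4, col=1): c = -0.5050 + -0.5300i → escape time 8
(row=4, col=2): c = 0.1300 + -0.5300i → escape time 8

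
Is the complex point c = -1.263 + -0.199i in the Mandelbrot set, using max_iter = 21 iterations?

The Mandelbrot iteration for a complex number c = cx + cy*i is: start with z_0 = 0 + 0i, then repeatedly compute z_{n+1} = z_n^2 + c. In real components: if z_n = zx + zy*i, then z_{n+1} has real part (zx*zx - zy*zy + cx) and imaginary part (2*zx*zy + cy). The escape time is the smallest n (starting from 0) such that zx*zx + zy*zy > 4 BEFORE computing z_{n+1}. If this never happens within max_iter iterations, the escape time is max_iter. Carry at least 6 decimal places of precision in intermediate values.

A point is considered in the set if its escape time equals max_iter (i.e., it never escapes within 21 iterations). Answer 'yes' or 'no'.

z_0 = 0 + 0i, c = -1.2630 + -0.1990i
Iter 1: z = -1.2630 + -0.1990i, |z|^2 = 1.6348
Iter 2: z = 0.2926 + 0.3037i, |z|^2 = 0.1778
Iter 3: z = -1.2696 + -0.0213i, |z|^2 = 1.6124
Iter 4: z = 0.3485 + -0.1449i, |z|^2 = 0.1424
Iter 5: z = -1.1626 + -0.3000i, |z|^2 = 1.4415
Iter 6: z = -0.0015 + 0.4985i, |z|^2 = 0.2485
Iter 7: z = -1.5115 + -0.2005i, |z|^2 = 2.3248
Iter 8: z = 0.9814 + 0.4070i, |z|^2 = 1.1288
Iter 9: z = -0.4654 + 0.5999i, |z|^2 = 0.5765
Iter 10: z = -1.4062 + -0.7574i, |z|^2 = 2.5511
Iter 11: z = 0.1408 + 1.9311i, |z|^2 = 3.7491
Iter 12: z = -4.9725 + 0.3447i, |z|^2 = 24.8444
Escaped at iteration 12

Answer: no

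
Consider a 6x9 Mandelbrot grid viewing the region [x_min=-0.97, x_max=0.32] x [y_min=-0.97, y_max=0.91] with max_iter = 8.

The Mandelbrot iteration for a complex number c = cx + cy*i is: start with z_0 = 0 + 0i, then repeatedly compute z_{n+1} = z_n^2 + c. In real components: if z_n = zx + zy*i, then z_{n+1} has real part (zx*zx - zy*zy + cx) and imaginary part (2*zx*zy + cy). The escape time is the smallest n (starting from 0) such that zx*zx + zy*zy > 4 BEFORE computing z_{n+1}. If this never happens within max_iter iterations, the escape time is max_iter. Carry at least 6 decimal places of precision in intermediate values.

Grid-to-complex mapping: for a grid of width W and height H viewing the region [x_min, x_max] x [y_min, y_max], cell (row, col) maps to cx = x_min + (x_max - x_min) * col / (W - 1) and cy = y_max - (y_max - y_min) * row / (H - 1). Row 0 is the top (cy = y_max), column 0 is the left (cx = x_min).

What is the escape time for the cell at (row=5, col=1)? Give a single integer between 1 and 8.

z_0 = 0 + 0i, c = -0.7120 + -0.2650i
Iter 1: z = -0.7120 + -0.2650i, |z|^2 = 0.5772
Iter 2: z = -0.2753 + 0.1124i, |z|^2 = 0.0884
Iter 3: z = -0.6488 + -0.3269i, |z|^2 = 0.5278
Iter 4: z = -0.3978 + 0.1592i, |z|^2 = 0.1836
Iter 5: z = -0.5791 + -0.3916i, |z|^2 = 0.4887
Iter 6: z = -0.5301 + 0.1886i, |z|^2 = 0.3165
Iter 7: z = -0.4666 + -0.4649i, |z|^2 = 0.4338

Answer: 8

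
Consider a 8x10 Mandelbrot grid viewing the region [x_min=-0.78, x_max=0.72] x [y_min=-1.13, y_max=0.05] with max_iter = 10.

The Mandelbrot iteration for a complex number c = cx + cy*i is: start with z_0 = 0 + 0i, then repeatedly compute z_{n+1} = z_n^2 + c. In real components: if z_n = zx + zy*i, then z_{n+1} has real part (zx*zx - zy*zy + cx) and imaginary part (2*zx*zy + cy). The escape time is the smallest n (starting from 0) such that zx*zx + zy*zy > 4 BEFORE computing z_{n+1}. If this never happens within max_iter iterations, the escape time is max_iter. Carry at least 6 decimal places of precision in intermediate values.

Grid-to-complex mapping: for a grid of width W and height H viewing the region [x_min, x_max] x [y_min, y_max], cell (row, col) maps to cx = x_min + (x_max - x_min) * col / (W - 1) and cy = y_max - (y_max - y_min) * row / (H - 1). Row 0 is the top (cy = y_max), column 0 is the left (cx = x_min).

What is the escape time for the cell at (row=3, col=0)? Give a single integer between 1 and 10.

Answer: 9

Derivation:
z_0 = 0 + 0i, c = -0.7800 + -0.3433i
Iter 1: z = -0.7800 + -0.3433i, |z|^2 = 0.7263
Iter 2: z = -0.2895 + 0.1923i, |z|^2 = 0.1208
Iter 3: z = -0.7332 + -0.4546i, |z|^2 = 0.7442
Iter 4: z = -0.4492 + 0.3233i, |z|^2 = 0.3063
Iter 5: z = -0.6828 + -0.6338i, |z|^2 = 0.8679
Iter 6: z = -0.7155 + 0.5222i, |z|^2 = 0.7846
Iter 7: z = -0.5407 + -1.0905i, |z|^2 = 1.4817
Iter 8: z = -1.6769 + 0.8361i, |z|^2 = 3.5110
Iter 9: z = 1.3330 + -3.1473i, |z|^2 = 11.6823
Escaped at iteration 9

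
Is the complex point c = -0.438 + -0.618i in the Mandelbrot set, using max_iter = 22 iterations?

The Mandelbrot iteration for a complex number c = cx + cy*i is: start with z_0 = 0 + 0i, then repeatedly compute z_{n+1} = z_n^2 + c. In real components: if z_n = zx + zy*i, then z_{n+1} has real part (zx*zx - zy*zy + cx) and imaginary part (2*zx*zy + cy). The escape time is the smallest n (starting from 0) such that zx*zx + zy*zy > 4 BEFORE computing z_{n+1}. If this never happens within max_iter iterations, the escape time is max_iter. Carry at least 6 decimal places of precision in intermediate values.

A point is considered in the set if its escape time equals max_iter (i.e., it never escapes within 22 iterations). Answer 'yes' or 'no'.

z_0 = 0 + 0i, c = -0.4380 + -0.6180i
Iter 1: z = -0.4380 + -0.6180i, |z|^2 = 0.5738
Iter 2: z = -0.6281 + -0.0766i, |z|^2 = 0.4004
Iter 3: z = -0.0494 + -0.5217i, |z|^2 = 0.2746
Iter 4: z = -0.7078 + -0.5665i, |z|^2 = 0.8218
Iter 5: z = -0.2579 + 0.1839i, |z|^2 = 0.1003
Iter 6: z = -0.4053 + -0.7128i, |z|^2 = 0.6724
Iter 7: z = -0.7819 + -0.0402i, |z|^2 = 0.6130
Iter 8: z = 0.1718 + -0.5551i, |z|^2 = 0.3377
Iter 9: z = -0.7167 + -0.8087i, |z|^2 = 1.1676
Iter 10: z = -0.5784 + 0.5411i, |z|^2 = 0.6274
Iter 11: z = -0.3963 + -1.2440i, |z|^2 = 1.7045
Iter 12: z = -1.8284 + 0.3679i, |z|^2 = 3.4785
Iter 13: z = 2.7699 + -1.9632i, |z|^2 = 11.5264
Escaped at iteration 13

Answer: no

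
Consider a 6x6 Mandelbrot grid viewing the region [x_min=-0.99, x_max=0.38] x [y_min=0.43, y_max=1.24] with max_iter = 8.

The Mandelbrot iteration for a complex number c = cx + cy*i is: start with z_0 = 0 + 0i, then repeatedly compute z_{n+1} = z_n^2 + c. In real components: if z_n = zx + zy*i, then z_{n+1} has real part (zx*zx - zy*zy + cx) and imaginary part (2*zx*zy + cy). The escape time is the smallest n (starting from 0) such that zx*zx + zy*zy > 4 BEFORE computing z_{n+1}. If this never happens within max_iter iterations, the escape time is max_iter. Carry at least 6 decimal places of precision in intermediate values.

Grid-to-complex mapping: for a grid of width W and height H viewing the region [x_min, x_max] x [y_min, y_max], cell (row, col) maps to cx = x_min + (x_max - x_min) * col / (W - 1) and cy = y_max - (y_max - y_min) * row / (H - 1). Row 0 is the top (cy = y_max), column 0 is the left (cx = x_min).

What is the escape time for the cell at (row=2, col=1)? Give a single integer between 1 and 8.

Answer: 4

Derivation:
z_0 = 0 + 0i, c = -0.7160 + 0.9160i
Iter 1: z = -0.7160 + 0.9160i, |z|^2 = 1.3517
Iter 2: z = -1.0424 + -0.3957i, |z|^2 = 1.2432
Iter 3: z = 0.2140 + 1.7410i, |z|^2 = 3.0768
Iter 4: z = -3.7012 + 1.6612i, |z|^2 = 16.4585
Escaped at iteration 4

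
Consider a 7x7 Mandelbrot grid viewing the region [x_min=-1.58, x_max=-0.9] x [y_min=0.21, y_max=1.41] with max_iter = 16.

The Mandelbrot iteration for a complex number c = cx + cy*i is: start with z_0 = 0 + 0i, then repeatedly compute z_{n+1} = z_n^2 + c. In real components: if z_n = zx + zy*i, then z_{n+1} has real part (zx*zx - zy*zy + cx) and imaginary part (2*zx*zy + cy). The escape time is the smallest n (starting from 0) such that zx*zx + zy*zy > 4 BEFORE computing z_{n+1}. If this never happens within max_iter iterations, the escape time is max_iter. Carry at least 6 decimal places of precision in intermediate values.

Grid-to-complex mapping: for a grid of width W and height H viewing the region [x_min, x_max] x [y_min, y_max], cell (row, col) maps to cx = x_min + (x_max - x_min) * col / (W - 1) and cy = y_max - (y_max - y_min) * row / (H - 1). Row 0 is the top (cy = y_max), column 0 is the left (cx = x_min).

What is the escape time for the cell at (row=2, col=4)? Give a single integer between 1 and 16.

Answer: 3

Derivation:
z_0 = 0 + 0i, c = -1.1267 + 1.0100i
Iter 1: z = -1.1267 + 1.0100i, |z|^2 = 2.2895
Iter 2: z = -0.8774 + -1.2659i, |z|^2 = 2.3722
Iter 3: z = -1.9593 + 3.2313i, |z|^2 = 14.2801
Escaped at iteration 3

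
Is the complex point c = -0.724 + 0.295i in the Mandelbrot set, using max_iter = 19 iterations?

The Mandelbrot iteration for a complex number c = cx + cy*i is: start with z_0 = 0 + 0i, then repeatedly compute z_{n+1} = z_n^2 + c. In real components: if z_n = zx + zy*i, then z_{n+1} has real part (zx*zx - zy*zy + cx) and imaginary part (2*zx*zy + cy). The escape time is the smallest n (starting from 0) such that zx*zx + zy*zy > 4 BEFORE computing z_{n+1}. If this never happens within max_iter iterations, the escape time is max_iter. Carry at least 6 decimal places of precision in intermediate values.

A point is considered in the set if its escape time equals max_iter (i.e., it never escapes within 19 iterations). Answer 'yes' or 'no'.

Answer: yes

Derivation:
z_0 = 0 + 0i, c = -0.7240 + 0.2950i
Iter 1: z = -0.7240 + 0.2950i, |z|^2 = 0.6112
Iter 2: z = -0.2868 + -0.1322i, |z|^2 = 0.0997
Iter 3: z = -0.6592 + 0.3708i, |z|^2 = 0.5720
Iter 4: z = -0.4270 + -0.1939i, |z|^2 = 0.2199
Iter 5: z = -0.5793 + 0.4606i, |z|^2 = 0.5477
Iter 6: z = -0.6006 + -0.2386i, |z|^2 = 0.4176
Iter 7: z = -0.4202 + 0.5816i, |z|^2 = 0.5148
Iter 8: z = -0.8856 + -0.1938i, |z|^2 = 0.8219
Iter 9: z = 0.0228 + 0.6383i, |z|^2 = 0.4079
Iter 10: z = -1.1309 + 0.3240i, |z|^2 = 1.3839
Iter 11: z = 0.4499 + -0.4379i, |z|^2 = 0.3942
Iter 12: z = -0.7134 + -0.0990i, |z|^2 = 0.5187
Iter 13: z = -0.2249 + 0.4363i, |z|^2 = 0.2409
Iter 14: z = -0.8638 + 0.0988i, |z|^2 = 0.7559
Iter 15: z = 0.0124 + 0.1244i, |z|^2 = 0.0156
Iter 16: z = -0.7393 + 0.2981i, |z|^2 = 0.6354
Iter 17: z = -0.2663 + -0.1457i, |z|^2 = 0.0921
Iter 18: z = -0.6744 + 0.3726i, |z|^2 = 0.5936
Did not escape in 19 iterations → in set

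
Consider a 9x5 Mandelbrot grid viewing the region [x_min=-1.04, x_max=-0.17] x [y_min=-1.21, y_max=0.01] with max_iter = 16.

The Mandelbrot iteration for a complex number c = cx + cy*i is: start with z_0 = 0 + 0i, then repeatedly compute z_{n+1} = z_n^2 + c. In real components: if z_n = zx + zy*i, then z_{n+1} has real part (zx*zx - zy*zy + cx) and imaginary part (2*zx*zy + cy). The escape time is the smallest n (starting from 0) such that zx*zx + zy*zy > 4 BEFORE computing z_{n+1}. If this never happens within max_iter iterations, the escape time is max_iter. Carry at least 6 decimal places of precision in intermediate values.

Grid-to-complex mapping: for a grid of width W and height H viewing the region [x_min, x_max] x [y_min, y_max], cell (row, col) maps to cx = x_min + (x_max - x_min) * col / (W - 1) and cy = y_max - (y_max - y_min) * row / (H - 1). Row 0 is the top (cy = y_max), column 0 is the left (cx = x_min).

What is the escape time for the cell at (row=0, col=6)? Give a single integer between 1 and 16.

Answer: 16

Derivation:
z_0 = 0 + 0i, c = -0.3875 + 0.0100i
Iter 1: z = -0.3875 + 0.0100i, |z|^2 = 0.1503
Iter 2: z = -0.2374 + 0.0022i, |z|^2 = 0.0564
Iter 3: z = -0.3311 + 0.0089i, |z|^2 = 0.1097
Iter 4: z = -0.2779 + 0.0041i, |z|^2 = 0.0773
Iter 5: z = -0.3103 + 0.0077i, |z|^2 = 0.0963
Iter 6: z = -0.2913 + 0.0052i, |z|^2 = 0.0849
Iter 7: z = -0.3027 + 0.0070i, |z|^2 = 0.0917
Iter 8: z = -0.2959 + 0.0058i, |z|^2 = 0.0876
Iter 9: z = -0.3000 + 0.0066i, |z|^2 = 0.0900
Iter 10: z = -0.2976 + 0.0061i, |z|^2 = 0.0886
Iter 11: z = -0.2990 + 0.0064i, |z|^2 = 0.0894
Iter 12: z = -0.2981 + 0.0062i, |z|^2 = 0.0889
Iter 13: z = -0.2986 + 0.0063i, |z|^2 = 0.0892
Iter 14: z = -0.2984 + 0.0062i, |z|^2 = 0.0891
Iter 15: z = -0.2985 + 0.0063i, |z|^2 = 0.0892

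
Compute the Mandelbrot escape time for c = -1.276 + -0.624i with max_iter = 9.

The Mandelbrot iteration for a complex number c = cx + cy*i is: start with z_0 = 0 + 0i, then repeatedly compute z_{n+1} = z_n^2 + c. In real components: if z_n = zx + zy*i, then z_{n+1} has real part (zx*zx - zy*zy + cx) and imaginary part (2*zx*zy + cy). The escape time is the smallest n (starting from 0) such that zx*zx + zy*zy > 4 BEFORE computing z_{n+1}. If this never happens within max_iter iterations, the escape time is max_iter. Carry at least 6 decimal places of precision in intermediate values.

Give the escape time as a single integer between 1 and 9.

Answer: 3

Derivation:
z_0 = 0 + 0i, c = -1.2760 + -0.6240i
Iter 1: z = -1.2760 + -0.6240i, |z|^2 = 2.0176
Iter 2: z = -0.0372 + 0.9684i, |z|^2 = 0.9393
Iter 3: z = -2.2125 + -0.6961i, |z|^2 = 5.3797
Escaped at iteration 3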